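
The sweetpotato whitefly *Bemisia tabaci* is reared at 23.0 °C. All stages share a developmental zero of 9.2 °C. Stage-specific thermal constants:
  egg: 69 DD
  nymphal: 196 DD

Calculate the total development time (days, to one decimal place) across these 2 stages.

19.2 days

Daily accumulation at 23.0 °C = 23.0 − 9.2 = 13.8 DD/day.
Total K = 69 + 196 = 265 DD.
Total duration = 265 / 13.8 = 19.203 ≈ 19.2 days.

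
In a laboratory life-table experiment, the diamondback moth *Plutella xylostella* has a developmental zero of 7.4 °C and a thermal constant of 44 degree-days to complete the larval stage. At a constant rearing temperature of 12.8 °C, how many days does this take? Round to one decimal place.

Daily accumulation = 12.8 − 7.4 = 5.4 DD/day.
Duration = 44 / 5.4 = 8.148 ≈ 8.1 days.

8.1 days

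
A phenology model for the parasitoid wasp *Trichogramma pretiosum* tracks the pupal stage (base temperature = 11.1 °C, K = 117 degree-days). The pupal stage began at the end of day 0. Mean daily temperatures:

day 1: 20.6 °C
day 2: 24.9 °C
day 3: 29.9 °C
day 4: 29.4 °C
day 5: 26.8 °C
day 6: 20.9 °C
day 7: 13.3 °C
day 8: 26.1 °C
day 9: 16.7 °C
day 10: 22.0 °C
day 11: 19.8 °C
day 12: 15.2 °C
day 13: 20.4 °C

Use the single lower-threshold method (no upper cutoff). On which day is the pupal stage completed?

day 10

Daily DD above 11.1 °C: 9.5, 13.8, 18.8, 18.3, 15.7, 9.8, 2.2, 15.0, 5.6, 10.9, 8.7, 4.1, 9.3.
Cumulative: 9.5, 23.3, 42.1, 60.4, 76.1, 85.9, 88.1, 103.1, 108.7, 119.6, 128.3, 132.4, 141.7.
The total first reaches 117 DD on day 10.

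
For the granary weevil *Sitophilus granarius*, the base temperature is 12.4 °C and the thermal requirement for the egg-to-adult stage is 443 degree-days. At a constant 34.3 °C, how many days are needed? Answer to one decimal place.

20.2 days

Daily accumulation = 34.3 − 12.4 = 21.9 DD/day.
Duration = 443 / 21.9 = 20.228 ≈ 20.2 days.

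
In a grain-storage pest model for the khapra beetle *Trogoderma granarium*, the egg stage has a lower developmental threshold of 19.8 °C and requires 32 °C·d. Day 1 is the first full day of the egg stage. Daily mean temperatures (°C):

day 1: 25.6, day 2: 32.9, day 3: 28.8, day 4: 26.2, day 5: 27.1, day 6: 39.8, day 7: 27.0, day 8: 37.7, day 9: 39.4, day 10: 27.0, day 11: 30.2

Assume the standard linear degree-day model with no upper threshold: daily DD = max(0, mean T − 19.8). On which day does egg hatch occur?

Daily DD above 19.8 °C: 5.8, 13.1, 9.0, 6.4, 7.3, 20.0, 7.2, 17.9, 19.6, 7.2, 10.4.
Cumulative: 5.8, 18.9, 27.9, 34.3, 41.6, 61.6, 68.8, 86.7, 106.3, 113.5, 123.9.
The total first reaches 32 DD on day 4.

day 4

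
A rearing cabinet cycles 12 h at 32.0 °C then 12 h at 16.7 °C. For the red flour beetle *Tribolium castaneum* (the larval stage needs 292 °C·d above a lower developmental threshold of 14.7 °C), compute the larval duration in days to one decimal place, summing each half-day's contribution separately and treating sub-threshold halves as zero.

Day half: max(0, 32.0 − 14.7) × 0.5 = 17.3 × 0.5 = 8.65 DD.
Night half: max(0, 16.7 − 14.7) × 0.5 = 2.0 × 0.5 = 1.00 DD.
Per 24 h: 9.65 DD/day.
Duration = 292 / 9.65 = 30.259 ≈ 30.3 days.

30.3 days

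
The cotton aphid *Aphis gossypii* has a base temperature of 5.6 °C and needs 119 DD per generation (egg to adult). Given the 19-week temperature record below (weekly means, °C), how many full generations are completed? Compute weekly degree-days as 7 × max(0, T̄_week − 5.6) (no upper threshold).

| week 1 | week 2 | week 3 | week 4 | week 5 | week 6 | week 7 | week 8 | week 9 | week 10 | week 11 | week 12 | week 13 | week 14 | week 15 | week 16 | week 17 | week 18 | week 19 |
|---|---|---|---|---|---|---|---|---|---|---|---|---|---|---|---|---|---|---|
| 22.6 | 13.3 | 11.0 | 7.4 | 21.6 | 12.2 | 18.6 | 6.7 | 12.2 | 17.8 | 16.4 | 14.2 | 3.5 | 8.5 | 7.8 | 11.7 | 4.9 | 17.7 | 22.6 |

Weekly DD (7 × max(0, T̄ − 5.6)): 119.0, 53.9, 37.8, 12.6, 112.0, 46.2, 91.0, 7.7, 46.2, 85.4, 75.6, 60.2, 0.0, 20.3, 15.4, 42.7, 0.0, 84.7, 119.0.
Season total = 1029.7 DD.
Complete generations = ⌊1029.7 / 119⌋ = 8.

8 generations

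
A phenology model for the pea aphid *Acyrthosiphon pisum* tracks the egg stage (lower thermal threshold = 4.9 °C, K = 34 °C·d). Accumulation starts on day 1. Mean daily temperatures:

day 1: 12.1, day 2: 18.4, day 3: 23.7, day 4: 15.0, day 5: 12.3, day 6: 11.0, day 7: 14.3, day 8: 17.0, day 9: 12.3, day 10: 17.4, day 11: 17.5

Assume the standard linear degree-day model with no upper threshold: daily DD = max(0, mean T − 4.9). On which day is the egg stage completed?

Daily DD above 4.9 °C: 7.2, 13.5, 18.8, 10.1, 7.4, 6.1, 9.4, 12.1, 7.4, 12.5, 12.6.
Cumulative: 7.2, 20.7, 39.5, 49.6, 57.0, 63.1, 72.5, 84.6, 92.0, 104.5, 117.1.
The total first reaches 34 DD on day 3.

day 3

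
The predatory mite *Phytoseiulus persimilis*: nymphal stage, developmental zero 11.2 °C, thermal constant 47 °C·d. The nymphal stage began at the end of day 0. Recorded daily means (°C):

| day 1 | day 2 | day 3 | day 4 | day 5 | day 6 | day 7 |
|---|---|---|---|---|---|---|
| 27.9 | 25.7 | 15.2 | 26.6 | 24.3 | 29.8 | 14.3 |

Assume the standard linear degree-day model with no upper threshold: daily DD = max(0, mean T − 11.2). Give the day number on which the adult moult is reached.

Daily DD above 11.2 °C: 16.7, 14.5, 4.0, 15.4, 13.1, 18.6, 3.1.
Cumulative: 16.7, 31.2, 35.2, 50.6, 63.7, 82.3, 85.4.
The total first reaches 47 DD on day 4.

day 4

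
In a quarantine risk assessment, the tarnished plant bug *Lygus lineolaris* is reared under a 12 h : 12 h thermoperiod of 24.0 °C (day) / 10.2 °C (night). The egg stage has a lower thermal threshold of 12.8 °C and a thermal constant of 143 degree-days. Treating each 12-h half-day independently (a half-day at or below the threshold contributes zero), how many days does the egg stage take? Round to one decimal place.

Day half: max(0, 24.0 − 12.8) × 0.5 = 11.2 × 0.5 = 5.60 DD.
Night half: max(0, 10.2 − 12.8) × 0.5 = 0.0 × 0.5 = 0.00 DD.
Per 24 h: 5.60 DD/day.
Duration = 143 / 5.60 = 25.536 ≈ 25.5 days.

25.5 days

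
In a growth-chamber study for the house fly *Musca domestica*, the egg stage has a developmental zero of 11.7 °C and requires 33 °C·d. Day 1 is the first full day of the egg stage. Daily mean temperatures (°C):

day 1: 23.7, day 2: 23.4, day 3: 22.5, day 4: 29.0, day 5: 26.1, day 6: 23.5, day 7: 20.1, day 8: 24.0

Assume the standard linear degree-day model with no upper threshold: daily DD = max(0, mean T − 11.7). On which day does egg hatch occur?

Daily DD above 11.7 °C: 12.0, 11.7, 10.8, 17.3, 14.4, 11.8, 8.4, 12.3.
Cumulative: 12.0, 23.7, 34.5, 51.8, 66.2, 78.0, 86.4, 98.7.
The total first reaches 33 DD on day 3.

day 3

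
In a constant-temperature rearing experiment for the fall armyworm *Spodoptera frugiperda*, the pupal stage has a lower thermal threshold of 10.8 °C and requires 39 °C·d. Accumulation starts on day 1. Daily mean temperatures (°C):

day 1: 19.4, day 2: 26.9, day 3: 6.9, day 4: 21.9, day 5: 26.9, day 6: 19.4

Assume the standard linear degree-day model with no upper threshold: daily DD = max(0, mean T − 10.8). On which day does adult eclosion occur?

day 5

Daily DD above 10.8 °C: 8.6, 16.1, 0.0, 11.1, 16.1, 8.6.
Cumulative: 8.6, 24.7, 24.7, 35.8, 51.9, 60.5.
The total first reaches 39 DD on day 5.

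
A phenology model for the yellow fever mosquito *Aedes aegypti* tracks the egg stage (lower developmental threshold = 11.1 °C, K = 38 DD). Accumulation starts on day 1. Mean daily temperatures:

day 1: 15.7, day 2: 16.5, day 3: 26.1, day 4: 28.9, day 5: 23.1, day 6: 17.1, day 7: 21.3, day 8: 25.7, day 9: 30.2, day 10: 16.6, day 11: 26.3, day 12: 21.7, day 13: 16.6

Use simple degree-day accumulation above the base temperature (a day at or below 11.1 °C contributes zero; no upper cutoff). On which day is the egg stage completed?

day 4

Daily DD above 11.1 °C: 4.6, 5.4, 15.0, 17.8, 12.0, 6.0, 10.2, 14.6, 19.1, 5.5, 15.2, 10.6, 5.5.
Cumulative: 4.6, 10.0, 25.0, 42.8, 54.8, 60.8, 71.0, 85.6, 104.7, 110.2, 125.4, 136.0, 141.5.
The total first reaches 38 DD on day 4.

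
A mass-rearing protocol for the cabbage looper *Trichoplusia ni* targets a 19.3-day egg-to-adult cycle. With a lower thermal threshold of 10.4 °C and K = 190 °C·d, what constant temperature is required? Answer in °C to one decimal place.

Required daily accumulation = 190 / 19.3 = 9.845 DD/day.
T = T_base + 9.845 = 10.4 + 9.845 = 20.245 ≈ 20.2 °C.

20.2 °C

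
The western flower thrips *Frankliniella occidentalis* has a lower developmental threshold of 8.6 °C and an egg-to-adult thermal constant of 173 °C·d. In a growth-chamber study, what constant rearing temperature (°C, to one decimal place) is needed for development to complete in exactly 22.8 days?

16.2 °C

Required daily accumulation = 173 / 22.8 = 7.588 DD/day.
T = T_base + 7.588 = 8.6 + 7.588 = 16.188 ≈ 16.2 °C.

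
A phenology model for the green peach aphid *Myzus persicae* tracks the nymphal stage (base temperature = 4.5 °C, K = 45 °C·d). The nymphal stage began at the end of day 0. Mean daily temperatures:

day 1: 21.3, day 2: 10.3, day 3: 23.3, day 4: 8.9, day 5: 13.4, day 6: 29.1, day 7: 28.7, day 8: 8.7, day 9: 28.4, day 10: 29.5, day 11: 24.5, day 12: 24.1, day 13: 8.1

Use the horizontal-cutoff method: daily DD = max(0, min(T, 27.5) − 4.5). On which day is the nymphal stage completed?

Daily DD above 4.5 °C (capped at 23.0): 16.8, 5.8, 18.8, 4.4, 8.9, 23.0, 23.0, 4.2, 23.0, 23.0, 20.0, 19.6, 3.6.
Cumulative: 16.8, 22.6, 41.4, 45.8, 54.7, 77.7, 100.7, 104.9, 127.9, 150.9, 170.9, 190.5, 194.1.
The total first reaches 45 DD on day 4.

day 4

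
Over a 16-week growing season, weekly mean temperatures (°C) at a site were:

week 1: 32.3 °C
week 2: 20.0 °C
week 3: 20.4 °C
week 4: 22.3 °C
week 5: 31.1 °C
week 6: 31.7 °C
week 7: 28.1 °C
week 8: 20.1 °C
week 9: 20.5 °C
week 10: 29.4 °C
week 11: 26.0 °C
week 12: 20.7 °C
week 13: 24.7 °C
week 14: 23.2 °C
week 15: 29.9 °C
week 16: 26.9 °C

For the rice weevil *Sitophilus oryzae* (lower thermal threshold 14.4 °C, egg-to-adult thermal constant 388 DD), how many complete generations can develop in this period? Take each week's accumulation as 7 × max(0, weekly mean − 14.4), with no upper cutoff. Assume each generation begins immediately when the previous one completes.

3 generations

Weekly DD (7 × max(0, T̄ − 14.4)): 125.3, 39.2, 42.0, 55.3, 116.9, 121.1, 95.9, 39.9, 42.7, 105.0, 81.2, 44.1, 72.1, 61.6, 108.5, 87.5.
Season total = 1238.3 DD.
Complete generations = ⌊1238.3 / 388⌋ = 3.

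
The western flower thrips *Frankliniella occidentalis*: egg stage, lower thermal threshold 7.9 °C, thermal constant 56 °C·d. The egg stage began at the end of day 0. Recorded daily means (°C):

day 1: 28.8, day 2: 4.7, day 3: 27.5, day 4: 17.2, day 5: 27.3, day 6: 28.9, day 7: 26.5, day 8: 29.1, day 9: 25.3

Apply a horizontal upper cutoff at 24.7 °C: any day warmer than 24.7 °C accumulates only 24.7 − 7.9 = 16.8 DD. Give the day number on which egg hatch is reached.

day 5

Daily DD above 7.9 °C (capped at 16.8): 16.8, 0.0, 16.8, 9.3, 16.8, 16.8, 16.8, 16.8, 16.8.
Cumulative: 16.8, 16.8, 33.6, 42.9, 59.7, 76.5, 93.3, 110.1, 126.9.
The total first reaches 56 DD on day 5.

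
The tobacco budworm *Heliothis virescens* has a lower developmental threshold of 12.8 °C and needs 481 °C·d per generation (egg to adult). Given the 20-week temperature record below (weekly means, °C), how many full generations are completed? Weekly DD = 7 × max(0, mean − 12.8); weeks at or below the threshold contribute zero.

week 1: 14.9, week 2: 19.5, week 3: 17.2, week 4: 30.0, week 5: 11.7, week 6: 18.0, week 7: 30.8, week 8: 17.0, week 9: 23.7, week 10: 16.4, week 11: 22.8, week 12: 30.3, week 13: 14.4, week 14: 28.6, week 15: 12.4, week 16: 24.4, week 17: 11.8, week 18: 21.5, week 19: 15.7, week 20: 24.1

2 generations

Weekly DD (7 × max(0, T̄ − 12.8)): 14.7, 46.9, 30.8, 120.4, 0.0, 36.4, 126.0, 29.4, 76.3, 25.2, 70.0, 122.5, 11.2, 110.6, 0.0, 81.2, 0.0, 60.9, 20.3, 79.1.
Season total = 1061.9 DD.
Complete generations = ⌊1061.9 / 481⌋ = 2.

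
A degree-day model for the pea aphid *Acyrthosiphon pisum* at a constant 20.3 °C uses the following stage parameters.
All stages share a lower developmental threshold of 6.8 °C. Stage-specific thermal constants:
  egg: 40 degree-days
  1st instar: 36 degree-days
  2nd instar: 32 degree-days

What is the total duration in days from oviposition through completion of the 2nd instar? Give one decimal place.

8.0 days

Daily accumulation at 20.3 °C = 20.3 − 6.8 = 13.5 DD/day.
Total K = 40 + 36 + 32 = 108 DD.
Total duration = 108 / 13.5 = 8.000 ≈ 8.0 days.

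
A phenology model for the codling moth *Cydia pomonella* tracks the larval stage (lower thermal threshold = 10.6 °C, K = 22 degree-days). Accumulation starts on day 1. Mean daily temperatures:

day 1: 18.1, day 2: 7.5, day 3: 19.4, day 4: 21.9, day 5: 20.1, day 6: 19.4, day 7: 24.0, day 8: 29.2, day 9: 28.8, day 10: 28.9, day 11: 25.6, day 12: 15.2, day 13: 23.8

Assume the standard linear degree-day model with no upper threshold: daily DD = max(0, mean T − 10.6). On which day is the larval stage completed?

Daily DD above 10.6 °C: 7.5, 0.0, 8.8, 11.3, 9.5, 8.8, 13.4, 18.6, 18.2, 18.3, 15.0, 4.6, 13.2.
Cumulative: 7.5, 7.5, 16.3, 27.6, 37.1, 45.9, 59.3, 77.9, 96.1, 114.4, 129.4, 134.0, 147.2.
The total first reaches 22 DD on day 4.

day 4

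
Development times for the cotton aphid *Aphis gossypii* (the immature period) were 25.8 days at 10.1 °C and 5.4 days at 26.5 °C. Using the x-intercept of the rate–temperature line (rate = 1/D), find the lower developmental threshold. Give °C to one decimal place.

Linear rate model ⇒ the product D·(T − T_b) is constant across temperatures.
25.8·(10.1 − T_b) = 5.4·(26.5 − T_b)
T_b = (25.8·10.1 − 5.4·26.5) / (25.8 − 5.4) = 117.48 / 20.4 = 5.759 °C ≈ 5.8 °C.

5.8 °C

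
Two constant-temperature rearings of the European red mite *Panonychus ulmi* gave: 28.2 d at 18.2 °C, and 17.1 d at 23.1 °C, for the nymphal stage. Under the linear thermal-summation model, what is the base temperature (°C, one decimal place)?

Equal thermal constants: D₁(T₁ − T_b) = D₂(T₂ − T_b).
28.2·(18.2 − T_b) = 17.1·(23.1 − T_b)
T_b = (28.2·18.2 − 17.1·23.1) / (28.2 − 17.1) = 118.23 / 11.1 = 10.651 °C ≈ 10.7 °C.

10.7 °C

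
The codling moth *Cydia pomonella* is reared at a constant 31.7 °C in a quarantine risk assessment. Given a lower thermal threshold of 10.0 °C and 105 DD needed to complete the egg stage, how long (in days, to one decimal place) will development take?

4.8 days

Daily accumulation = 31.7 − 10.0 = 21.7 DD/day.
Duration = 105 / 21.7 = 4.839 ≈ 4.8 days.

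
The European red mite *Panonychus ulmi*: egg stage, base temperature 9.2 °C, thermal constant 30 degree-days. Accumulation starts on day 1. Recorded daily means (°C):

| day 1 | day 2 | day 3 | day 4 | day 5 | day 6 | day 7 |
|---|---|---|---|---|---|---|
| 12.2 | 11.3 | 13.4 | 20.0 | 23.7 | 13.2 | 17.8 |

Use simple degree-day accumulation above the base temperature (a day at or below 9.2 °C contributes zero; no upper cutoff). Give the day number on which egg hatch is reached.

day 5

Daily DD above 9.2 °C: 3.0, 2.1, 4.2, 10.8, 14.5, 4.0, 8.6.
Cumulative: 3.0, 5.1, 9.3, 20.1, 34.6, 38.6, 47.2.
The total first reaches 30 DD on day 5.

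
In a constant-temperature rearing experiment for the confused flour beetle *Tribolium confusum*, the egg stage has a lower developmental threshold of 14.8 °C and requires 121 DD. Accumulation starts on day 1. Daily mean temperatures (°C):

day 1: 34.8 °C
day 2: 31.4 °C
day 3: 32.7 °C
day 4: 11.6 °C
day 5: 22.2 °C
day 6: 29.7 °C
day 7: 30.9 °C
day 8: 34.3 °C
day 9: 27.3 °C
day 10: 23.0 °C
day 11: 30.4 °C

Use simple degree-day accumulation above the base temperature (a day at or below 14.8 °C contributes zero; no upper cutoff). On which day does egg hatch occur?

day 9

Daily DD above 14.8 °C: 20.0, 16.6, 17.9, 0.0, 7.4, 14.9, 16.1, 19.5, 12.5, 8.2, 15.6.
Cumulative: 20.0, 36.6, 54.5, 54.5, 61.9, 76.8, 92.9, 112.4, 124.9, 133.1, 148.7.
The total first reaches 121 DD on day 9.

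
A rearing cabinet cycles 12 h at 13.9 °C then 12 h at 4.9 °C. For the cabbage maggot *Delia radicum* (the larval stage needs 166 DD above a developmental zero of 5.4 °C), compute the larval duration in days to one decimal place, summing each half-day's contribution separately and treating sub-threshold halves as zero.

39.1 days

Day half: max(0, 13.9 − 5.4) × 0.5 = 8.5 × 0.5 = 4.25 DD.
Night half: max(0, 4.9 − 5.4) × 0.5 = 0.0 × 0.5 = 0.00 DD.
Per 24 h: 4.25 DD/day.
Duration = 166 / 4.25 = 39.059 ≈ 39.1 days.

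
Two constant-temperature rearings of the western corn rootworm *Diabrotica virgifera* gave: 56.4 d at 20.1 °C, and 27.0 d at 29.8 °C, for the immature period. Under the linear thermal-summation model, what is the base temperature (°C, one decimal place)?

11.2 °C

Linear rate model ⇒ the product D·(T − T_b) is constant across temperatures.
56.4·(20.1 − T_b) = 27.0·(29.8 − T_b)
T_b = (56.4·20.1 − 27.0·29.8) / (56.4 − 27.0) = 329.04 / 29.4 = 11.192 °C ≈ 11.2 °C.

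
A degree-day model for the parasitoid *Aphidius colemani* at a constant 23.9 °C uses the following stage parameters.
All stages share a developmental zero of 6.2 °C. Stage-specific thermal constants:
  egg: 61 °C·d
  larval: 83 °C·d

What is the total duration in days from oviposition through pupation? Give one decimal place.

Daily accumulation at 23.9 °C = 23.9 − 6.2 = 17.7 DD/day.
Total K = 61 + 83 = 144 DD.
Total duration = 144 / 17.7 = 8.136 ≈ 8.1 days.

8.1 days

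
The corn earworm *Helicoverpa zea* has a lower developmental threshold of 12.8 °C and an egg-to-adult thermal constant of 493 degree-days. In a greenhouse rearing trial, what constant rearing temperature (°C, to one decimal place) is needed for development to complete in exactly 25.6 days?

32.1 °C

Required daily accumulation = 493 / 25.6 = 19.258 DD/day.
T = T_base + 19.258 = 12.8 + 19.258 = 32.058 ≈ 32.1 °C.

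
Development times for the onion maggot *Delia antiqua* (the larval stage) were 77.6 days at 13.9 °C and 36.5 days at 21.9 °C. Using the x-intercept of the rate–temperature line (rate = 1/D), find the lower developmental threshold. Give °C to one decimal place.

Linear rate model ⇒ the product D·(T − T_b) is constant across temperatures.
77.6·(13.9 − T_b) = 36.5·(21.9 − T_b)
T_b = (77.6·13.9 − 36.5·21.9) / (77.6 − 36.5) = 279.29 / 41.1 = 6.795 °C ≈ 6.8 °C.

6.8 °C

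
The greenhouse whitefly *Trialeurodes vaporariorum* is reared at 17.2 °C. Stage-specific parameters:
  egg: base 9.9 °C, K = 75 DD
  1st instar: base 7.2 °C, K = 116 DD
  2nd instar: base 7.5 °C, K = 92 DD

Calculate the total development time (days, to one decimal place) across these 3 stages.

egg: 75 / (17.2 − 9.9) = 75 / 7.3 = 10.274 d.
1st instar: 116 / (17.2 − 7.2) = 116 / 10.0 = 11.600 d.
2nd instar: 92 / (17.2 − 7.5) = 92 / 9.7 = 9.485 d.
Sum = 31.359 ≈ 31.4 days.

31.4 days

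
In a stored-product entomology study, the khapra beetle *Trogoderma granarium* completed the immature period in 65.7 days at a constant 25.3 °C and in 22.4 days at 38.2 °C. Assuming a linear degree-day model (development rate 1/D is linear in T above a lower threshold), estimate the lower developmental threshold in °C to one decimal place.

18.6 °C

Linear rate model ⇒ the product D·(T − T_b) is constant across temperatures.
65.7·(25.3 − T_b) = 22.4·(38.2 − T_b)
T_b = (65.7·25.3 − 22.4·38.2) / (65.7 − 22.4) = 806.53 / 43.3 = 18.627 °C ≈ 18.6 °C.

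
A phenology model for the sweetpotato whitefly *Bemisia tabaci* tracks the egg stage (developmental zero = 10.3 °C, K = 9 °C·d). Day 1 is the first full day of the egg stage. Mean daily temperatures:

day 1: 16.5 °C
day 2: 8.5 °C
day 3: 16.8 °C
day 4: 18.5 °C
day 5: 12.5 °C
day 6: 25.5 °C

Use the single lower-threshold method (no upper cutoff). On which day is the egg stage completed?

day 3

Daily DD above 10.3 °C: 6.2, 0.0, 6.5, 8.2, 2.2, 15.2.
Cumulative: 6.2, 6.2, 12.7, 20.9, 23.1, 38.3.
The total first reaches 9 DD on day 3.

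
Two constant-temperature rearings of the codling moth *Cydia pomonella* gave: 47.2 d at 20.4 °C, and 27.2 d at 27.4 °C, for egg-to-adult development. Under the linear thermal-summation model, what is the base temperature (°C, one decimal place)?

10.9 °C

Under the model K = D·(T − T_b), so D₁·(T₁ − T_b) = D₂·(T₂ − T_b).
47.2·(20.4 − T_b) = 27.2·(27.4 − T_b)
T_b = (47.2·20.4 − 27.2·27.4) / (47.2 − 27.2) = 217.60 / 20.0 = 10.880 °C ≈ 10.9 °C.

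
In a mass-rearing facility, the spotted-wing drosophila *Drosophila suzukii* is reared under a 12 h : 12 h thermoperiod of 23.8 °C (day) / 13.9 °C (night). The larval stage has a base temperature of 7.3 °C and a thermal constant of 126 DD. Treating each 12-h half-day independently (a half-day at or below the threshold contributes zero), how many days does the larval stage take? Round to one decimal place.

Day half: max(0, 23.8 − 7.3) × 0.5 = 16.5 × 0.5 = 8.25 DD.
Night half: max(0, 13.9 − 7.3) × 0.5 = 6.6 × 0.5 = 3.30 DD.
Per 24 h: 11.55 DD/day.
Duration = 126 / 11.55 = 10.909 ≈ 10.9 days.

10.9 days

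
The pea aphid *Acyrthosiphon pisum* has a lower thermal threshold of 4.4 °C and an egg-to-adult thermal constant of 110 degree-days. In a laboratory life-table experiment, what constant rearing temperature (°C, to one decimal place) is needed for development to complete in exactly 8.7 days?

Required daily accumulation = 110 / 8.7 = 12.644 DD/day.
T = T_base + 12.644 = 4.4 + 12.644 = 17.044 ≈ 17.0 °C.

17.0 °C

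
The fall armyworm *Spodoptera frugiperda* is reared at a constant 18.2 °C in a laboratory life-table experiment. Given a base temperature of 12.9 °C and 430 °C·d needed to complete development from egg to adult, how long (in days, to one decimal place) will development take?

Daily accumulation = 18.2 − 12.9 = 5.3 DD/day.
Duration = 430 / 5.3 = 81.132 ≈ 81.1 days.

81.1 days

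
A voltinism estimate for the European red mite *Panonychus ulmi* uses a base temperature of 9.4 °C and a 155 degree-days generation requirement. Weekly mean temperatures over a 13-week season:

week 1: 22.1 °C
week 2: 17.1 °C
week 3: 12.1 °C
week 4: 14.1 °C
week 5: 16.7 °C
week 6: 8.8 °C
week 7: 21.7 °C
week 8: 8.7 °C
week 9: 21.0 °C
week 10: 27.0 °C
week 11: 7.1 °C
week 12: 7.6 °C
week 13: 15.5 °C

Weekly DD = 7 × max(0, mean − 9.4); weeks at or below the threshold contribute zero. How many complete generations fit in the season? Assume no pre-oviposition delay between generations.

Weekly DD (7 × max(0, T̄ − 9.4)): 88.9, 53.9, 18.9, 32.9, 51.1, 0.0, 86.1, 0.0, 81.2, 123.2, 0.0, 0.0, 42.7.
Season total = 578.9 DD.
Complete generations = ⌊578.9 / 155⌋ = 3.

3 generations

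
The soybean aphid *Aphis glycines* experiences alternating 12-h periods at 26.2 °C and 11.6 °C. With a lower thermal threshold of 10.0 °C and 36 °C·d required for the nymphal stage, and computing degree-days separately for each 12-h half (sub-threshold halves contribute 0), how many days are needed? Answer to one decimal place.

4.0 days

Day half: max(0, 26.2 − 10.0) × 0.5 = 16.2 × 0.5 = 8.10 DD.
Night half: max(0, 11.6 − 10.0) × 0.5 = 1.6 × 0.5 = 0.80 DD.
Per 24 h: 8.90 DD/day.
Duration = 36 / 8.90 = 4.045 ≈ 4.0 days.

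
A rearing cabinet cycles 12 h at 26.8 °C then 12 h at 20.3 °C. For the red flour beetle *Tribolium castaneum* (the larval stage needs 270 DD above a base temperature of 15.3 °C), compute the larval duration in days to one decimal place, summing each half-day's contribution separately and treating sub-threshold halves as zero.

32.7 days

Day half: max(0, 26.8 − 15.3) × 0.5 = 11.5 × 0.5 = 5.75 DD.
Night half: max(0, 20.3 − 15.3) × 0.5 = 5.0 × 0.5 = 2.50 DD.
Per 24 h: 8.25 DD/day.
Duration = 270 / 8.25 = 32.727 ≈ 32.7 days.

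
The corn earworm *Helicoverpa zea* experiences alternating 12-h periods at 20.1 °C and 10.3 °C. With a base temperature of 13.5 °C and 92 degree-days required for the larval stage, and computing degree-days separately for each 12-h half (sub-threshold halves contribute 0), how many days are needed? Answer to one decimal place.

27.9 days

Day half: max(0, 20.1 − 13.5) × 0.5 = 6.6 × 0.5 = 3.30 DD.
Night half: max(0, 10.3 − 13.5) × 0.5 = 0.0 × 0.5 = 0.00 DD.
Per 24 h: 3.30 DD/day.
Duration = 92 / 3.30 = 27.879 ≈ 27.9 days.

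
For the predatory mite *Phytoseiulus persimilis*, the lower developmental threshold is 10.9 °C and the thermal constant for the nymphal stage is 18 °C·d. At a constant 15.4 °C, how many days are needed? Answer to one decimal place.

Daily accumulation = 15.4 − 10.9 = 4.5 DD/day.
Duration = 18 / 4.5 = 4.000 ≈ 4.0 days.

4.0 days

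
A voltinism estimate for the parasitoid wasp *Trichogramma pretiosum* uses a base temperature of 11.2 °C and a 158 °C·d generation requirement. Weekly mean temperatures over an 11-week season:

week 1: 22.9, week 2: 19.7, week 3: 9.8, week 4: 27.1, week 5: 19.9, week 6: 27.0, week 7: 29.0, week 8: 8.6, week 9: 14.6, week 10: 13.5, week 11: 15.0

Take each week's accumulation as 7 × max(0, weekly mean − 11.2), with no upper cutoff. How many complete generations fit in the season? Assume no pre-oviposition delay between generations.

Weekly DD (7 × max(0, T̄ − 11.2)): 81.9, 59.5, 0.0, 111.3, 60.9, 110.6, 124.6, 0.0, 23.8, 16.1, 26.6.
Season total = 615.3 DD.
Complete generations = ⌊615.3 / 158⌋ = 3.

3 generations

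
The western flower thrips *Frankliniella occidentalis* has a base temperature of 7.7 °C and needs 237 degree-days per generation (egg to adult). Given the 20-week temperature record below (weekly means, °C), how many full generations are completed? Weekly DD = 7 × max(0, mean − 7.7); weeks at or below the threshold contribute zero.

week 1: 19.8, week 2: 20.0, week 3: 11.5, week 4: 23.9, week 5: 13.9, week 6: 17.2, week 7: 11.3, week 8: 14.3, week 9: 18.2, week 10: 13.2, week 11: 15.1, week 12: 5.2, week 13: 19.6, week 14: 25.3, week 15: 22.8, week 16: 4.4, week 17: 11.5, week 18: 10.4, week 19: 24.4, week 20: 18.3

5 generations

Weekly DD (7 × max(0, T̄ − 7.7)): 84.7, 86.1, 26.6, 113.4, 43.4, 66.5, 25.2, 46.2, 73.5, 38.5, 51.8, 0.0, 83.3, 123.2, 105.7, 0.0, 26.6, 18.9, 116.9, 74.2.
Season total = 1204.7 DD.
Complete generations = ⌊1204.7 / 237⌋ = 5.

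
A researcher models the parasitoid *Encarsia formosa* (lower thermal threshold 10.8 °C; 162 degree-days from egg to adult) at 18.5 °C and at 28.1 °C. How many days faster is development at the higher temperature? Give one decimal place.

At 18.5 °C: 162 / (18.5 − 10.8) = 162 / 7.7 = 21.039 d.
At 28.1 °C: 162 / (28.1 − 10.8) = 162 / 17.3 = 9.364 d.
Difference = |21.039 − 9.364| = 11.675 ≈ 11.7 days.

11.7 days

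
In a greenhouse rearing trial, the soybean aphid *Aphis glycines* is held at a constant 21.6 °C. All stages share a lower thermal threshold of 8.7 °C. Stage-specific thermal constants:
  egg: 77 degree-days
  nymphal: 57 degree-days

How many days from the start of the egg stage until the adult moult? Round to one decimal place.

10.4 days

Daily accumulation at 21.6 °C = 21.6 − 8.7 = 12.9 DD/day.
Total K = 77 + 57 = 134 DD.
Total duration = 134 / 12.9 = 10.388 ≈ 10.4 days.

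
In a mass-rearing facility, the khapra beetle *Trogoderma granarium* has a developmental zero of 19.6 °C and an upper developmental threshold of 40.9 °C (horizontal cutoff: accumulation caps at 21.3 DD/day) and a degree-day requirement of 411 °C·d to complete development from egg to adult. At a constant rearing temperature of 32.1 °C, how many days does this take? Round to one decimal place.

Daily accumulation = 32.1 − 19.6 = 12.5 DD/day.
Duration = 411 / 12.5 = 32.880 ≈ 32.9 days.

32.9 days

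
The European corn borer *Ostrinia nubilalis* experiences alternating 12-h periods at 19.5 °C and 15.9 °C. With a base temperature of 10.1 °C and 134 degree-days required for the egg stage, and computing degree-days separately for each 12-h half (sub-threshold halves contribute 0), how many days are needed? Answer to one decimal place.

17.6 days

Day half: max(0, 19.5 − 10.1) × 0.5 = 9.4 × 0.5 = 4.70 DD.
Night half: max(0, 15.9 − 10.1) × 0.5 = 5.8 × 0.5 = 2.90 DD.
Per 24 h: 7.60 DD/day.
Duration = 134 / 7.60 = 17.632 ≈ 17.6 days.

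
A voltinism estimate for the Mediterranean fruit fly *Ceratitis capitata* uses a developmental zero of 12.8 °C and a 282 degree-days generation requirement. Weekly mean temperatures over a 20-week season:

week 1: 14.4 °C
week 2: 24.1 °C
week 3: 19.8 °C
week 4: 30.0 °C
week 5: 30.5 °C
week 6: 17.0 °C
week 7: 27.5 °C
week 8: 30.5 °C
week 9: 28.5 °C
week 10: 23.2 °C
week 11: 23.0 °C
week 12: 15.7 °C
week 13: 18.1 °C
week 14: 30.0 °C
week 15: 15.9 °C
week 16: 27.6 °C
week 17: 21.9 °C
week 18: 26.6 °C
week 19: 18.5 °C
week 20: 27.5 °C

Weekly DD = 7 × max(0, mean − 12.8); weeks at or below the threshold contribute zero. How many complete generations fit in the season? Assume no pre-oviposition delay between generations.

5 generations

Weekly DD (7 × max(0, T̄ − 12.8)): 11.2, 79.1, 49.0, 120.4, 123.9, 29.4, 102.9, 123.9, 109.9, 72.8, 71.4, 20.3, 37.1, 120.4, 21.7, 103.6, 63.7, 96.6, 39.9, 102.9.
Season total = 1500.1 DD.
Complete generations = ⌊1500.1 / 282⌋ = 5.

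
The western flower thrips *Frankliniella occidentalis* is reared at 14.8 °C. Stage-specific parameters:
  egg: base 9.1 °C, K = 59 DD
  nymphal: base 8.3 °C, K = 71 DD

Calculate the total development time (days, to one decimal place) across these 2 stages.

21.3 days

egg: 59 / (14.8 − 9.1) = 59 / 5.7 = 10.351 d.
nymphal: 71 / (14.8 − 8.3) = 71 / 6.5 = 10.923 d.
Sum = 21.274 ≈ 21.3 days.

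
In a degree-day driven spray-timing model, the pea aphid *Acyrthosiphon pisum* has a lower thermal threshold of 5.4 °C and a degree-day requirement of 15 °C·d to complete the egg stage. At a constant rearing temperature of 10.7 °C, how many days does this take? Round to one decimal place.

2.8 days

Daily accumulation = 10.7 − 5.4 = 5.3 DD/day.
Duration = 15 / 5.3 = 2.830 ≈ 2.8 days.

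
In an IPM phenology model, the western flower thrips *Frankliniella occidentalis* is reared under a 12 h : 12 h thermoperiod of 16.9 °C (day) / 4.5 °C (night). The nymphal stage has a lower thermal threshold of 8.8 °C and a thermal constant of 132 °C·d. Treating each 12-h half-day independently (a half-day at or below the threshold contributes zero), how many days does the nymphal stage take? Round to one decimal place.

32.6 days

Day half: max(0, 16.9 − 8.8) × 0.5 = 8.1 × 0.5 = 4.05 DD.
Night half: max(0, 4.5 − 8.8) × 0.5 = 0.0 × 0.5 = 0.00 DD.
Per 24 h: 4.05 DD/day.
Duration = 132 / 4.05 = 32.593 ≈ 32.6 days.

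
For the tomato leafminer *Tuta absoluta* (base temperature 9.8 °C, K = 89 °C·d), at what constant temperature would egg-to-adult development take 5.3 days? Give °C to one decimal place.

Required daily accumulation = 89 / 5.3 = 16.792 DD/day.
T = T_base + 16.792 = 9.8 + 16.792 = 26.592 ≈ 26.6 °C.

26.6 °C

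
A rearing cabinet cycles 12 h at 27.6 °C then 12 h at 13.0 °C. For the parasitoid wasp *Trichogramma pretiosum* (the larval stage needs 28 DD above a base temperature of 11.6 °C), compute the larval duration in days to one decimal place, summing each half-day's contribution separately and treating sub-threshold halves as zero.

3.2 days

Day half: max(0, 27.6 − 11.6) × 0.5 = 16.0 × 0.5 = 8.00 DD.
Night half: max(0, 13.0 − 11.6) × 0.5 = 1.4 × 0.5 = 0.70 DD.
Per 24 h: 8.70 DD/day.
Duration = 28 / 8.70 = 3.218 ≈ 3.2 days.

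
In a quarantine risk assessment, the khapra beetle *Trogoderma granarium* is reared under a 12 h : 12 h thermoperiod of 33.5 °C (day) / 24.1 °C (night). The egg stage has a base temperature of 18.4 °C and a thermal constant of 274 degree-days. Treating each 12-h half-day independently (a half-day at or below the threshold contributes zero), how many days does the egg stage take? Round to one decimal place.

Day half: max(0, 33.5 − 18.4) × 0.5 = 15.1 × 0.5 = 7.55 DD.
Night half: max(0, 24.1 − 18.4) × 0.5 = 5.7 × 0.5 = 2.85 DD.
Per 24 h: 10.40 DD/day.
Duration = 274 / 10.40 = 26.346 ≈ 26.3 days.

26.3 days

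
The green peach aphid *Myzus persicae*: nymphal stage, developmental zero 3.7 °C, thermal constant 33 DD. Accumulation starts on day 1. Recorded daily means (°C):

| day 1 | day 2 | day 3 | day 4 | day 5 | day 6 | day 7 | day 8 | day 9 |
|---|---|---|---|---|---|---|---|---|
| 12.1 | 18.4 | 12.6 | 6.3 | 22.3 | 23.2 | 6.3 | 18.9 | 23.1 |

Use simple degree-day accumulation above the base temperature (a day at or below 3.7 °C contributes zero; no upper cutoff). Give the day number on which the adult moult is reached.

day 4

Daily DD above 3.7 °C: 8.4, 14.7, 8.9, 2.6, 18.6, 19.5, 2.6, 15.2, 19.4.
Cumulative: 8.4, 23.1, 32.0, 34.6, 53.2, 72.7, 75.3, 90.5, 109.9.
The total first reaches 33 DD on day 4.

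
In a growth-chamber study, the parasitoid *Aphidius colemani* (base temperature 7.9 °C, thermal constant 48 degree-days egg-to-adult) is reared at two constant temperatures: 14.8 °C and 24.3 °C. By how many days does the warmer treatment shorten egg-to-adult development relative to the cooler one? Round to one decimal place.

At 14.8 °C: 48 / (14.8 − 7.9) = 48 / 6.9 = 6.957 d.
At 24.3 °C: 48 / (24.3 − 7.9) = 48 / 16.4 = 2.927 d.
Difference = |6.957 − 2.927| = 4.030 ≈ 4.0 days.

4.0 days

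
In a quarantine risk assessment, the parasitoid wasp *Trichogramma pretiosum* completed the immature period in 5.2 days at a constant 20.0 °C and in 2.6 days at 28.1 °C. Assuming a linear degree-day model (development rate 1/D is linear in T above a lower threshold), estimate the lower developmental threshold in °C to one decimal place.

Linear rate model ⇒ the product D·(T − T_b) is constant across temperatures.
5.2·(20.0 − T_b) = 2.6·(28.1 − T_b)
T_b = (5.2·20.0 − 2.6·28.1) / (5.2 − 2.6) = 30.94 / 2.6 = 11.900 °C ≈ 11.9 °C.

11.9 °C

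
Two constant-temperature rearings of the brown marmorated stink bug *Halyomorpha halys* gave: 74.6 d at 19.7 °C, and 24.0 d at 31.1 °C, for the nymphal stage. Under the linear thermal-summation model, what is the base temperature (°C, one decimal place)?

Under the model K = D·(T − T_b), so D₁·(T₁ − T_b) = D₂·(T₂ − T_b).
74.6·(19.7 − T_b) = 24.0·(31.1 − T_b)
T_b = (74.6·19.7 − 24.0·31.1) / (74.6 − 24.0) = 723.22 / 50.6 = 14.293 °C ≈ 14.3 °C.

14.3 °C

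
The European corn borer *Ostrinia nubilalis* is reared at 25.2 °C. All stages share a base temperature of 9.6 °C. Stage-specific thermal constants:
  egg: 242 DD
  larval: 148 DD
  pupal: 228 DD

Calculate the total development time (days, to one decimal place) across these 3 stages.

Daily accumulation at 25.2 °C = 25.2 − 9.6 = 15.6 DD/day.
Total K = 242 + 148 + 228 = 618 DD.
Total duration = 618 / 15.6 = 39.615 ≈ 39.6 days.

39.6 days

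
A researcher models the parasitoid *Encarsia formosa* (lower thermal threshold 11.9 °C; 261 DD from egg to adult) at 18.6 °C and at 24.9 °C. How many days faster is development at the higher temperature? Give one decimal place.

18.9 days

At 18.6 °C: 261 / (18.6 − 11.9) = 261 / 6.7 = 38.955 d.
At 24.9 °C: 261 / (24.9 − 11.9) = 261 / 13.0 = 20.077 d.
Difference = |38.955 − 20.077| = 18.878 ≈ 18.9 days.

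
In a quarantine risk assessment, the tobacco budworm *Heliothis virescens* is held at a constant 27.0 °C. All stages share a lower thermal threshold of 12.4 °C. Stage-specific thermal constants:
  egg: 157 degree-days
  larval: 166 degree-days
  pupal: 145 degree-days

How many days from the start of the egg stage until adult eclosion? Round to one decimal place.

32.1 days

Daily accumulation at 27.0 °C = 27.0 − 12.4 = 14.6 DD/day.
Total K = 157 + 166 + 145 = 468 DD.
Total duration = 468 / 14.6 = 32.055 ≈ 32.1 days.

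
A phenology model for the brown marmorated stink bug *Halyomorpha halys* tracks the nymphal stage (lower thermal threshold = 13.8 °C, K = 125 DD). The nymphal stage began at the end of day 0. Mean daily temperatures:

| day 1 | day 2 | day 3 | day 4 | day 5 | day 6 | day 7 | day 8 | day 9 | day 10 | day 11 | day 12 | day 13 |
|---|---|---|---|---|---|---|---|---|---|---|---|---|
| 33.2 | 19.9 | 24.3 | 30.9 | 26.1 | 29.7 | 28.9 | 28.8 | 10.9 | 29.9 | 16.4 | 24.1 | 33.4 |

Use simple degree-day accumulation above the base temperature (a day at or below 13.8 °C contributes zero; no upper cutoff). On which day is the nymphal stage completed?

day 10

Daily DD above 13.8 °C: 19.4, 6.1, 10.5, 17.1, 12.3, 15.9, 15.1, 15.0, 0.0, 16.1, 2.6, 10.3, 19.6.
Cumulative: 19.4, 25.5, 36.0, 53.1, 65.4, 81.3, 96.4, 111.4, 111.4, 127.5, 130.1, 140.4, 160.0.
The total first reaches 125 DD on day 10.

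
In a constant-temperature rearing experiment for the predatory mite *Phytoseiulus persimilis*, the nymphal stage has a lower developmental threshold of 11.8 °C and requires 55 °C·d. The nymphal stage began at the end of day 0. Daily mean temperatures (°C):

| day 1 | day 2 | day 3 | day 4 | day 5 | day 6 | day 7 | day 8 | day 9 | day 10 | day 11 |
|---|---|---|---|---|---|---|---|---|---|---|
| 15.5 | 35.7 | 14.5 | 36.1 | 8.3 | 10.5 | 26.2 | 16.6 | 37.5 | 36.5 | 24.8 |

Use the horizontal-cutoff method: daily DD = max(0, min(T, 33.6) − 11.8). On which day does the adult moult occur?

day 7

Daily DD above 11.8 °C (capped at 21.8): 3.7, 21.8, 2.7, 21.8, 0.0, 0.0, 14.4, 4.8, 21.8, 21.8, 13.0.
Cumulative: 3.7, 25.5, 28.2, 50.0, 50.0, 50.0, 64.4, 69.2, 91.0, 112.8, 125.8.
The total first reaches 55 DD on day 7.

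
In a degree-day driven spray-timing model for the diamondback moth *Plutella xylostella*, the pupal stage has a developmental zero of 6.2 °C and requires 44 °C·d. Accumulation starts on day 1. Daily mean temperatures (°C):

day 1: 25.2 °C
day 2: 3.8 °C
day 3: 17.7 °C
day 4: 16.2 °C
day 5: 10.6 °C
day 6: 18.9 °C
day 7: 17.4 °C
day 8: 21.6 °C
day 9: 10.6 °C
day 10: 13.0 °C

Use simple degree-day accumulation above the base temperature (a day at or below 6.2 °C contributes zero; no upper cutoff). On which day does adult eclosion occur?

Daily DD above 6.2 °C: 19.0, 0.0, 11.5, 10.0, 4.4, 12.7, 11.2, 15.4, 4.4, 6.8.
Cumulative: 19.0, 19.0, 30.5, 40.5, 44.9, 57.6, 68.8, 84.2, 88.6, 95.4.
The total first reaches 44 DD on day 5.

day 5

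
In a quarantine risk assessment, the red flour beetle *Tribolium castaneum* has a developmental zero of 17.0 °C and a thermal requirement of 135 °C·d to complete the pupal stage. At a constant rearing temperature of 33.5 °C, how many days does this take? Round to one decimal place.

Daily accumulation = 33.5 − 17.0 = 16.5 DD/day.
Duration = 135 / 16.5 = 8.182 ≈ 8.2 days.

8.2 days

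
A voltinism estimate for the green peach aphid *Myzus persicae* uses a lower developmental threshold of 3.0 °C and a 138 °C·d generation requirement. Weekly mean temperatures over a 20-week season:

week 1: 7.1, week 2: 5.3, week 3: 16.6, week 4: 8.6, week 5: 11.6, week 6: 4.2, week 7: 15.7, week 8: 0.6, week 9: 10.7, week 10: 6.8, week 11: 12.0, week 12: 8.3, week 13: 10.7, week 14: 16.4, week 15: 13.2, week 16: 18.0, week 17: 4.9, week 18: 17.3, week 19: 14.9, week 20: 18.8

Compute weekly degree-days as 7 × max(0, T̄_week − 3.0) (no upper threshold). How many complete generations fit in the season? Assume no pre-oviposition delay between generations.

8 generations

Weekly DD (7 × max(0, T̄ − 3.0)): 28.7, 16.1, 95.2, 39.2, 60.2, 8.4, 88.9, 0.0, 53.9, 26.6, 63.0, 37.1, 53.9, 93.8, 71.4, 105.0, 13.3, 100.1, 83.3, 110.6.
Season total = 1148.7 DD.
Complete generations = ⌊1148.7 / 138⌋ = 8.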